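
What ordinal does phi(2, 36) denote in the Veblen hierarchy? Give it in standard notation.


phi(2, 36):
phi(2, beta) = zeta_beta (the beta-th zeta number, fixed point of epsilon).
phi(2, 36) = zeta_36

zeta_36


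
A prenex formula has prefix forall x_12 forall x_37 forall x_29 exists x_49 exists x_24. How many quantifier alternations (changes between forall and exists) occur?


Walk the prefix and count type changes:
  position 1: forall -> forall
  position 2: forall -> forall
  position 3: forall -> exists <-- alternation
  position 4: exists -> exists
Total alternations = 1

1


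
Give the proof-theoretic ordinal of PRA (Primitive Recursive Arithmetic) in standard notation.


The proof-theoretic ordinal of PRA (Primitive Recursive Arithmetic) is a standard result in ordinal analysis.
This ordinal is the supremum of order types of primitive recursive well-orderings
that the theory can prove to be well-ordered.
For PRA (Primitive Recursive Arithmetic), the proof-theoretic ordinal is omega^omega.

omega^omega


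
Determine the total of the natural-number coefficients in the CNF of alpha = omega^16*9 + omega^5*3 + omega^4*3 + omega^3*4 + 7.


CNF: omega^16*9 + omega^5*3 + omega^4*3 + omega^3*4 + 7
Coefficients: 9 + 3 + 3 + 4 + 7 = 26

26


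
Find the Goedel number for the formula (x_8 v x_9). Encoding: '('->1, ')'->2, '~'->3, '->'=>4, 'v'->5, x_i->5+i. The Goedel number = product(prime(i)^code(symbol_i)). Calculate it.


Formula: (x_8 v x_9)
Symbol codes: [1, 13, 5, 14, 2]
Primes: [2, 3, 5, 7, 11]
p_1^1 = 2^1 = 2
p_2^13 = 3^13 = 1594323
p_3^5 = 5^5 = 3125
p_4^14 = 7^14 = 678223072849
p_5^2 = 11^2 = 121
Product = 817738149656463646668750

817738149656463646668750


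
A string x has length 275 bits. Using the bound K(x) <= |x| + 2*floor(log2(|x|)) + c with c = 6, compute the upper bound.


floor(log2(275)) = 8
2 * 8 = 16
K(x) <= 275 + 16 + 6 = 297

297


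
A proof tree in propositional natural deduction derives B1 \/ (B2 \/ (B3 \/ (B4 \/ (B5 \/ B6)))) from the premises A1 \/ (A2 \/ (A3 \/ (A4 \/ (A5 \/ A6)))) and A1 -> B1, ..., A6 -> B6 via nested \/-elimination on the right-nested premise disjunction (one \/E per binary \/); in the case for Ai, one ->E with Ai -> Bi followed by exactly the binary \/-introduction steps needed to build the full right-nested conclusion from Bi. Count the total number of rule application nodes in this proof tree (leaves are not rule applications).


Constructive dilemma with 6 branches, all disjunctions right-nested:
- \/E: the premise has 5 binary \/, each eliminated once: 5 nodes.
- ->E: one per case (Ai with Ai -> Bi gives Bi): 6 nodes.
- \/I: in case i < n, Bi needs 1 step to form Bi \/ (B(i+1) \/ ...) and then i-1 steps to prepend B(i-1), ..., B1, i.e. i steps; in case i = n, B6 needs 5 prepend steps.
  \/I total = (1 + 2 + ... + 5) + 5 = 15 + 5 = 20 nodes.
Total = 5 + 6 + 20 = 31

31


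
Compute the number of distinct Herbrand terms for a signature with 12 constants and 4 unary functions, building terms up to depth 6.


Herbrand terms by depth:
Depth 0: 12 constants
Depth 1: 48 new terms (running total: 60)
Depth 2: 192 new terms (running total: 252)
Depth 3: 768 new terms (running total: 1020)
Depth 4: 3072 new terms (running total: 4092)
Depth 5: 12288 new terms (running total: 16380)
Depth 6: 49152 new terms (running total: 65532)
Total distinct ground terms = 65532

65532


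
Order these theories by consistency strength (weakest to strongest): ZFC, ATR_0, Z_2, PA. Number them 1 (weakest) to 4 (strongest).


Ordering by consistency strength:
1. PA
2. ATR_0
3. Z_2
4. ZFC


ZFC=4, ATR_0=2, Z_2=3, PA=1


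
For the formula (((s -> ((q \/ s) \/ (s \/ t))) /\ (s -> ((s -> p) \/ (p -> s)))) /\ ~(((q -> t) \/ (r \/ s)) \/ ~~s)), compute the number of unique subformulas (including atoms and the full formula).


Formula: (((s -> ((q \/ s) \/ (s \/ t))) /\ (s -> ((s -> p) \/ (p -> s)))) /\ ~(((q -> t) \/ (r \/ s)) \/ ~~s))
Subformulas found:
  1. r
  2. q
  3. s
  4. t
  5. p
  6. ~s
  7. ~~s
  8. (p -> s)
  9. (r \/ s)
  10. (s -> p)
  11. (q -> t)
  12. (s \/ t)
  13. (q \/ s)
  14. ((q \/ s) \/ (s \/ t))
  15. ((q -> t) \/ (r \/ s))
  16. ((s -> p) \/ (p -> s))
  17. (s -> ((s -> p) \/ (p -> s)))
  18. (s -> ((q \/ s) \/ (s \/ t)))
  19. (((q -> t) \/ (r \/ s)) \/ ~~s)
  20. ~(((q -> t) \/ (r \/ s)) \/ ~~s)
  21. ((s -> ((q \/ s) \/ (s \/ t))) /\ (s -> ((s -> p) \/ (p -> s))))
  22. (((s -> ((q \/ s) \/ (s \/ t))) /\ (s -> ((s -> p) \/ (p -> s)))) /\ ~(((q -> t) \/ (r \/ s)) \/ ~~s))
Total distinct subformulas = 22

22


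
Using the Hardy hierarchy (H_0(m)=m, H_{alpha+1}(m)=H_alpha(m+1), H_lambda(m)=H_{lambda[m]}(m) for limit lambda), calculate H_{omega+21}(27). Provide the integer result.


H_{omega+21}(27):
Unwind the 21 successor steps: H_{omega+21}(27) = H_omega(27+21) = H_omega(48).
H_omega(m) = H_m(m) = m + m = 2m.
Result = 2 * 48 = 96

96


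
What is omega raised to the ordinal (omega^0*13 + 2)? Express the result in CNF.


omega^(omega^0*13 + 2):
omega^0 = 1, so the exponent is 13 + 2 = 15 (finite ordinal addition).
Result = omega^15, already a single CNF term.

omega^15


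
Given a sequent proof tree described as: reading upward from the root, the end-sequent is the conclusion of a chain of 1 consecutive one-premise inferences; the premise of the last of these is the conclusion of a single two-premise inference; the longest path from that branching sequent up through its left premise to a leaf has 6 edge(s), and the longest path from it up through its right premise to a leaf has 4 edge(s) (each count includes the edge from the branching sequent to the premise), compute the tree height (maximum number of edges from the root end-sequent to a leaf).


Longest path through the left premise: 6 edges (measured from the branching sequent)
Longest path through the right premise: 4 edges
Height of the subtree rooted at the branching sequent: max(6, 4) = 6
The branching sequent sits 1 edges above the root (the chain of one-premise inferences), so height = 6 + 1 = 7

7


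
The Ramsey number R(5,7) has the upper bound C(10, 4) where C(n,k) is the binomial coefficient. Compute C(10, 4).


R(5,7) <= C(5+7-2, 5-1) = C(10, 4)
C(10, 4) = 10! / (4! * 6!)
= 210

210


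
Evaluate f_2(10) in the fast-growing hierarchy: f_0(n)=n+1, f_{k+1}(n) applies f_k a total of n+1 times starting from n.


f_2(10) = f_1^11(10)
f_1(m) = 2m + 1.
Iterating: f_1^k(n) = 2^k*(n+1) - 1.
f_2(10) = 2^11*(10+1) - 1 = 2048*11 - 1 = 22527

22527


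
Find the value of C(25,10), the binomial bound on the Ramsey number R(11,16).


R(11,16) <= C(11+16-2, 11-1) = C(25, 10)
C(25, 10) = 25! / (10! * 15!)
= 3268760

3268760


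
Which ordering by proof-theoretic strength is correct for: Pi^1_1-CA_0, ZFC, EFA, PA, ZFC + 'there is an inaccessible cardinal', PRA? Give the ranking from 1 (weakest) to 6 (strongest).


Ordering by consistency strength:
1. EFA
2. PRA
3. PA
4. Pi^1_1-CA_0
5. ZFC
6. ZFC + 'there is an inaccessible cardinal'


Pi^1_1-CA_0=4, ZFC=5, EFA=1, PA=3, ZFC + 'there is an inaccessible cardinal'=6, PRA=2


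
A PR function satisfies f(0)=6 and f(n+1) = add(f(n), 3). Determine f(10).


f(0) = 6
f(1) = add(f(0), 3) = add(6, 3) = 9
f(2) = add(f(1), 3) = add(9, 3) = 12
f(3) = add(f(2), 3) = add(12, 3) = 15
f(4) = add(f(3), 3) = add(15, 3) = 18
f(5) = add(f(4), 3) = add(18, 3) = 21
f(6) = add(f(5), 3) = add(21, 3) = 24
f(7) = add(f(6), 3) = add(24, 3) = 27
f(8) = add(f(7), 3) = add(27, 3) = 30
f(9) = add(f(8), 3) = add(30, 3) = 33
f(10) = add(f(9), 3) = add(33, 3) = 36


36


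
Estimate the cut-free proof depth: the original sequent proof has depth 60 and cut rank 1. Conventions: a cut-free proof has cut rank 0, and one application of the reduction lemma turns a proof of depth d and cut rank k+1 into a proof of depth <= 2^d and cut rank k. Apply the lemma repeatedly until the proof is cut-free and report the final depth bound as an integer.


Each rank reduction sends depth d to at most 2^d; cut rank r needs r reductions.
2_0(60) = 60
2_1(60) = 2^60 = 1152921504606846976
Cut-free depth bound = 1152921504606846976

1152921504606846976


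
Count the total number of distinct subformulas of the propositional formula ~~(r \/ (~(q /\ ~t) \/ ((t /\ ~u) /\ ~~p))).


Formula: ~~(r \/ (~(q /\ ~t) \/ ((t /\ ~u) /\ ~~p)))
Subformulas found:
  1. r
  2. q
  3. u
  4. t
  5. p
  6. ~t
  7. ~p
  8. ~u
  9. ~~p
  10. (q /\ ~t)
  11. (t /\ ~u)
  12. ~(q /\ ~t)
  13. ((t /\ ~u) /\ ~~p)
  14. (~(q /\ ~t) \/ ((t /\ ~u) /\ ~~p))
  15. (r \/ (~(q /\ ~t) \/ ((t /\ ~u) /\ ~~p)))
  16. ~(r \/ (~(q /\ ~t) \/ ((t /\ ~u) /\ ~~p)))
  17. ~~(r \/ (~(q /\ ~t) \/ ((t /\ ~u) /\ ~~p)))
Total distinct subformulas = 17

17


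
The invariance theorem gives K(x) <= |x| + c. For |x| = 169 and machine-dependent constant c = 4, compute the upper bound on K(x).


K(x) <= |x| + c = 169 + 4 = 173

173


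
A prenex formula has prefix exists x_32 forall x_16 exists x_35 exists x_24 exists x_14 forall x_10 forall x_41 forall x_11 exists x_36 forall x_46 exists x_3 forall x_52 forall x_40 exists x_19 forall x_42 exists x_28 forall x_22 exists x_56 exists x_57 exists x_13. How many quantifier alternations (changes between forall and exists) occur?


Walk the prefix and count type changes:
  position 1: exists -> forall <-- alternation
  position 2: forall -> exists <-- alternation
  position 3: exists -> exists
  position 4: exists -> exists
  position 5: exists -> forall <-- alternation
  position 6: forall -> forall
  position 7: forall -> forall
  position 8: forall -> exists <-- alternation
  position 9: exists -> forall <-- alternation
  position 10: forall -> exists <-- alternation
  position 11: exists -> forall <-- alternation
  position 12: forall -> forall
  position 13: forall -> exists <-- alternation
  position 14: exists -> forall <-- alternation
  position 15: forall -> exists <-- alternation
  position 16: exists -> forall <-- alternation
  position 17: forall -> exists <-- alternation
  position 18: exists -> exists
  position 19: exists -> exists
Total alternations = 12

12


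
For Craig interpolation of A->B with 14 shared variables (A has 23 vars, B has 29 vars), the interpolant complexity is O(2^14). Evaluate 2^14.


Shared atoms = 14
Craig interpolant size bound = 2^14
= 16384

16384


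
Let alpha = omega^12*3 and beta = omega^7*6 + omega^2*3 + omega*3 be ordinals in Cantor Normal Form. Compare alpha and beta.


Compare term by term from highest exponent:
alpha = omega^12*3
beta = omega^7*6 + omega^2*3 + omega*3
Term 1: alpha has omega^12*3, beta has omega^7*6
Term 2: alpha has omega^0*0, beta has omega^2*3
Term 3: alpha has omega^0*0, beta has omega^1*3
Result: alpha > beta

alpha > beta


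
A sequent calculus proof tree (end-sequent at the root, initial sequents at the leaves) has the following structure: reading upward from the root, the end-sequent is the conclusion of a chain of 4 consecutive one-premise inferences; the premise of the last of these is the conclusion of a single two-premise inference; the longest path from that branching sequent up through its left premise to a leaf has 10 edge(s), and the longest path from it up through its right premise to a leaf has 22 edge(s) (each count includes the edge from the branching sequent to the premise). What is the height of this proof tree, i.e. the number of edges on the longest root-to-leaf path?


Longest path through the left premise: 10 edges (measured from the branching sequent)
Longest path through the right premise: 22 edges
Height of the subtree rooted at the branching sequent: max(10, 22) = 22
The branching sequent sits 4 edges above the root (the chain of one-premise inferences), so height = 22 + 4 = 26

26


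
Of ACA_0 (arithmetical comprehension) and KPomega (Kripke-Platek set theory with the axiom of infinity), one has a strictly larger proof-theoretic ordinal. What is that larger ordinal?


Proof-theoretic ordinal of ACA_0 (arithmetical comprehension): epsilon_0
Proof-theoretic ordinal of KPomega (Kripke-Platek set theory with the axiom of infinity): psi_0(epsilon_{Omega+1})
Comparing: epsilon_0 < psi_0(epsilon_{Omega+1}).
The larger ordinal is psi_0(epsilon_{Omega+1}) (from KPomega (Kripke-Platek set theory with the axiom of infinity)).

psi_0(epsilon_{Omega+1})


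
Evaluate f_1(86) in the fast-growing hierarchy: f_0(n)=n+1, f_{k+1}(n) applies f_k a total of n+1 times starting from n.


f_1(86) = f_0^87(86)
f_0 adds 1 each time, applied 87 times.
f_1(86) = 86 + 87 = 173

173


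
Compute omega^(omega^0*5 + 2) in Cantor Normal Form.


omega^(omega^0*5 + 2):
omega^0 = 1, so the exponent is 5 + 2 = 7 (finite ordinal addition).
Result = omega^7, already a single CNF term.

omega^7


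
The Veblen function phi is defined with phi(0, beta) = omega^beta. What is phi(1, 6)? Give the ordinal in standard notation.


phi(1, 6):
phi(1, beta) = epsilon_beta (the beta-th epsilon number).
phi(1, 6) = epsilon_6

epsilon_6


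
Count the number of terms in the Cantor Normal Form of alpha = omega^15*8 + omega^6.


CNF: omega^15*8 + omega^6
Count the summands separated by '+':
  term 1: omega^15*8
  term 2: omega^6
Total terms = 2

2


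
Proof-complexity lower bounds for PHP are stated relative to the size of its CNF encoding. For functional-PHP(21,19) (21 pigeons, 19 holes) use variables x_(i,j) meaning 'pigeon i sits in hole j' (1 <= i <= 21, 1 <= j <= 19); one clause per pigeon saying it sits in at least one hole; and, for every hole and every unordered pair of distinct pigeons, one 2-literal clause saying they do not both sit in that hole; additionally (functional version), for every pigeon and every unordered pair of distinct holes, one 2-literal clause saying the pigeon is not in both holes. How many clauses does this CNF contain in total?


functional-PHP(21,19): 21 pigeons, 19 holes, 21*19 = 399 variables.
- pigeon clauses: one per pigeon -> 21 clauses
- hole clauses: 19 holes * C(21,2) = 19 * 210 -> 3990 clauses
- functional clauses: 21 pigeons * C(19,2) = 21 * 171 -> 3591 clauses
Total clauses = 21 + 3990 + 3591 = 7602

7602


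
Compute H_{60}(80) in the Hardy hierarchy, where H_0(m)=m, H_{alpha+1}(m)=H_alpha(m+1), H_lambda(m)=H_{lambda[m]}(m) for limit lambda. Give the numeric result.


H_60(80):
For finite ordinals k, H_k(n) = n + k (each successor step adds 1).
H_60(80) = 80 + 60 = 140

140


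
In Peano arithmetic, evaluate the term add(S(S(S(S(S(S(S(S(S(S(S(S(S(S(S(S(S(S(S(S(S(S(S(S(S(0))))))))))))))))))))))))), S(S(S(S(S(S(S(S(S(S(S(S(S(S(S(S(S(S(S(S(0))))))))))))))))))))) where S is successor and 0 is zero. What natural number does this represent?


add(S^25(0), S^20(0)):
S^25(0) = 25
S^20(0) = 20
25 + 20 = 45

45


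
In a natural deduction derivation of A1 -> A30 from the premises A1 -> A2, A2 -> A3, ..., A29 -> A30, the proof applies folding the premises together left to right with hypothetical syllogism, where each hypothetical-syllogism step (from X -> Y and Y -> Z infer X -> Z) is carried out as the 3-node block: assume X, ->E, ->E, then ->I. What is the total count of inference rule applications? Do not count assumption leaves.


There are 29 premises in the chain. The first HS step combines premises 1 and 2; each further premise needs one more HS step.
So 29 premises require 29 - 1 = 28 hypothetical-syllogism steps.
Each HS step uses 3 inference nodes (->E, ->E, ->I).
28 * 3 = 84 total inference nodes.

84


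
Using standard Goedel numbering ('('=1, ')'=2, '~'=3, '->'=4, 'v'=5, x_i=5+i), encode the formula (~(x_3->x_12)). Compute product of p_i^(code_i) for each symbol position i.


Formula: (~(x_3->x_12))
Symbol codes: [1, 3, 1, 8, 4, 17, 2, 2]
Primes: [2, 3, 5, 7, 11, 13, 17, 19]
p_1^1 = 2^1 = 2
p_2^3 = 3^3 = 27
p_3^1 = 5^1 = 5
p_4^8 = 7^8 = 5764801
p_5^4 = 11^4 = 14641
p_6^17 = 13^17 = 8650415919381337933
p_7^2 = 17^2 = 289
p_8^2 = 19^2 = 361
Product = 20566522204787426482014393745371609990

20566522204787426482014393745371609990


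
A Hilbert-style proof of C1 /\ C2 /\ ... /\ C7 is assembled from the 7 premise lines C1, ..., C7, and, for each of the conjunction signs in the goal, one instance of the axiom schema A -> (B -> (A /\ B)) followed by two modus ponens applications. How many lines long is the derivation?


Conjoining 7 premises:
- 7 premise lines
- the goal has 6 conjunction signs; each costs 1 axiom instance + 2 MP = 3 lines: 3 * 6 = 18
Total = 7 + 18 = 25 lines.

25


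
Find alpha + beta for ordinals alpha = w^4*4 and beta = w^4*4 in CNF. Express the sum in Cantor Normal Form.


Ordinal addition w^4*4 + w^4*4:
Both terms have the same exponent 4.
w^e*c + w^e*d = w^e*(c+d).
Result = w^4*(4+4) = w^4*8

w^4*8


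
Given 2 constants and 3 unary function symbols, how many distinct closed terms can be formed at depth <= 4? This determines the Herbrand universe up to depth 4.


Herbrand terms by depth:
Depth 0: 2 constants
Depth 1: 6 new terms (running total: 8)
Depth 2: 18 new terms (running total: 26)
Depth 3: 54 new terms (running total: 80)
Depth 4: 162 new terms (running total: 242)
Total distinct ground terms = 242

242


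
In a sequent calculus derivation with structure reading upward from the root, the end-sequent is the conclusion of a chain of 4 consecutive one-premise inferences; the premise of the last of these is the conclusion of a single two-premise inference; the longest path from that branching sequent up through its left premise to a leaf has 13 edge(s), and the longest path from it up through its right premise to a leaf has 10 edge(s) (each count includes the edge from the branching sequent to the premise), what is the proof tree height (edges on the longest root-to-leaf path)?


Longest path through the left premise: 13 edges (measured from the branching sequent)
Longest path through the right premise: 10 edges
Height of the subtree rooted at the branching sequent: max(13, 10) = 13
The branching sequent sits 4 edges above the root (the chain of one-premise inferences), so height = 13 + 4 = 17

17


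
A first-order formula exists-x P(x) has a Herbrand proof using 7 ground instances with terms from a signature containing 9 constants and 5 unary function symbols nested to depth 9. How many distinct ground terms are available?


Herbrand terms by depth:
Depth 0: 9 constants
Depth 1: 45 new terms (running total: 54)
Depth 2: 225 new terms (running total: 279)
Depth 3: 1125 new terms (running total: 1404)
Depth 4: 5625 new terms (running total: 7029)
Depth 5: 28125 new terms (running total: 35154)
Depth 6: 140625 new terms (running total: 175779)
Depth 7: 703125 new terms (running total: 878904)
Depth 8: 3515625 new terms (running total: 4394529)
Depth 9: 17578125 new terms (running total: 21972654)
Total distinct ground terms = 21972654

21972654


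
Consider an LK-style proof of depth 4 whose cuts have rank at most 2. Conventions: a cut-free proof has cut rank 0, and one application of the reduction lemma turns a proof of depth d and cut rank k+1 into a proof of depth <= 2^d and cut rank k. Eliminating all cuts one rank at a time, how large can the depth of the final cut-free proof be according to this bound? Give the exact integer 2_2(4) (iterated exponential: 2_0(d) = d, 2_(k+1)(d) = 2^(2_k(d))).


Each rank reduction sends depth d to at most 2^d; cut rank r needs r reductions.
2_0(4) = 4
2_1(4) = 2^4 = 16
2_2(4) = 2^16 = 65536
Cut-free depth bound = 65536

65536


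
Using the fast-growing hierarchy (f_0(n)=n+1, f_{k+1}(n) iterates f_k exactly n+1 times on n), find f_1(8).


f_1(8) = f_0^9(8)
f_0 adds 1 each time, applied 9 times.
f_1(8) = 8 + 9 = 17

17


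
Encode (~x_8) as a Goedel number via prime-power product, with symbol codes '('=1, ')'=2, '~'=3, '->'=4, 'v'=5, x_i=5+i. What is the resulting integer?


Formula: (~x_8)
Symbol codes: [1, 3, 13, 2]
Primes: [2, 3, 5, 7]
p_1^1 = 2^1 = 2
p_2^3 = 3^3 = 27
p_3^13 = 5^13 = 1220703125
p_4^2 = 7^2 = 49
Product = 3229980468750

3229980468750


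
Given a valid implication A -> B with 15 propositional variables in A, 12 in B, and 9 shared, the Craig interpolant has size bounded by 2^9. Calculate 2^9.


Shared atoms = 9
Craig interpolant size bound = 2^9
= 512

512


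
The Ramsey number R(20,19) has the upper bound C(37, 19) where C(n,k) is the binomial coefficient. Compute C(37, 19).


R(20,19) <= C(20+19-2, 20-1) = C(37, 19)
C(37, 19) = 37! / (19! * 18!)
= 17672631900

17672631900


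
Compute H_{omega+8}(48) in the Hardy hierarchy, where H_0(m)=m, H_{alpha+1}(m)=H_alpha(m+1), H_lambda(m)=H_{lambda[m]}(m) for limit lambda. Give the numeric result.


H_{omega+8}(48):
Unwind the 8 successor steps: H_{omega+8}(48) = H_omega(48+8) = H_omega(56).
H_omega(m) = H_m(m) = m + m = 2m.
Result = 2 * 56 = 112

112


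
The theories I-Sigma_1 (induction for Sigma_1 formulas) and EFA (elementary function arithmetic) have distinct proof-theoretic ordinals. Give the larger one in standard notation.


Proof-theoretic ordinal of I-Sigma_1 (induction for Sigma_1 formulas): omega^omega
Proof-theoretic ordinal of EFA (elementary function arithmetic): omega^3
Comparing: omega^3 < omega^omega.
The larger ordinal is omega^omega (from I-Sigma_1 (induction for Sigma_1 formulas)).

omega^omega


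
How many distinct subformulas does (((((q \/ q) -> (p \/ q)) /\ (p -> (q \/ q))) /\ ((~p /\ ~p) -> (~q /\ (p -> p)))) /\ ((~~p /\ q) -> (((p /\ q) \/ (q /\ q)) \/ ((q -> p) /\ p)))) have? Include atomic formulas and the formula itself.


Formula: (((((q \/ q) -> (p \/ q)) /\ (p -> (q \/ q))) /\ ((~p /\ ~p) -> (~q /\ (p -> p)))) /\ ((~~p /\ q) -> (((p /\ q) \/ (q /\ q)) \/ ((q -> p) /\ p))))
Subformulas found:
  1. q
  2. p
  3. ~p
  4. ~q
  5. ~~p
  6. (p /\ q)
  7. (q /\ q)
  8. (q -> p)
  9. (p -> p)
  10. (p \/ q)
  11. (q \/ q)
  12. (~~p /\ q)
  13. (~p /\ ~p)
  14. (p -> (q \/ q))
  15. ((q -> p) /\ p)
  16. (~q /\ (p -> p))
  17. ((p /\ q) \/ (q /\ q))
  18. ((q \/ q) -> (p \/ q))
  19. ((~p /\ ~p) -> (~q /\ (p -> p)))
  20. (((q \/ q) -> (p \/ q)) /\ (p -> (q \/ q)))
  21. (((p /\ q) \/ (q /\ q)) \/ ((q -> p) /\ p))
  22. ((~~p /\ q) -> (((p /\ q) \/ (q /\ q)) \/ ((q -> p) /\ p)))
  23. ((((q \/ q) -> (p \/ q)) /\ (p -> (q \/ q))) /\ ((~p /\ ~p) -> (~q /\ (p -> p))))
  24. (((((q \/ q) -> (p \/ q)) /\ (p -> (q \/ q))) /\ ((~p /\ ~p) -> (~q /\ (p -> p)))) /\ ((~~p /\ q) -> (((p /\ q) \/ (q /\ q)) \/ ((q -> p) /\ p))))
Total distinct subformulas = 24

24


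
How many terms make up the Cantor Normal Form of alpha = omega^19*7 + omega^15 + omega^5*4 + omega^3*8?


CNF: omega^19*7 + omega^15 + omega^5*4 + omega^3*8
Count the summands separated by '+':
  term 1: omega^19*7
  term 2: omega^15
  term 3: omega^5*4
  term 4: omega^3*8
Total terms = 4

4


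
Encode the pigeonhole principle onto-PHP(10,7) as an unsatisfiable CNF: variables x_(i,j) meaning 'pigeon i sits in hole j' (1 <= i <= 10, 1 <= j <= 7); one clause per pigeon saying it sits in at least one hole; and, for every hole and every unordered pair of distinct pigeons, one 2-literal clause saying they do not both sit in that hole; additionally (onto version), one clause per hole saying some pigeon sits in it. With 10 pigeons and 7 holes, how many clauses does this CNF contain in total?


onto-PHP(10,7): 10 pigeons, 7 holes, 10*7 = 70 variables.
- pigeon clauses: one per pigeon -> 10 clauses
- hole clauses: 7 holes * C(10,2) = 7 * 45 -> 315 clauses
- onto clauses: one per hole -> 7 clauses
Total clauses = 10 + 315 + 7 = 332

332


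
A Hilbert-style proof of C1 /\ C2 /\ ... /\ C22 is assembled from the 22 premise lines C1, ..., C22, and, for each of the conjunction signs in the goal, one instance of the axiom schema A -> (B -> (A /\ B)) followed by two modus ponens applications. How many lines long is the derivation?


Conjoining 22 premises:
- 22 premise lines
- the goal has 21 conjunction signs; each costs 1 axiom instance + 2 MP = 3 lines: 3 * 21 = 63
Total = 22 + 63 = 85 lines.

85


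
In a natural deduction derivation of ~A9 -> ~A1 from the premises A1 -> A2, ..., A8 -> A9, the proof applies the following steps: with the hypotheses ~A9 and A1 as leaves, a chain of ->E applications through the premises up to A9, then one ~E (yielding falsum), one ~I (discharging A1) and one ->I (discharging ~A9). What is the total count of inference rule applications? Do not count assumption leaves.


From hypothesis A1, 8 ->E steps along the 8 premises yield A9.
~E with hypothesis ~A9 gives falsum (1 node); ~I discharging A1 gives ~A1 (1 node); ->I discharging ~A9 gives the goal (1 node).
Total = 8 + 3 = 11 inference nodes.

11


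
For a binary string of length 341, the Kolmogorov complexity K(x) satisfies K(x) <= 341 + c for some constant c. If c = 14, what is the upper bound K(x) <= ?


K(x) <= |x| + c = 341 + 14 = 355

355


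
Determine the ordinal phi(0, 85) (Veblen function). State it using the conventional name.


phi(0, 85):
phi(0, beta) = omega^beta by definition.
phi(0, 85) = omega^85

omega^85


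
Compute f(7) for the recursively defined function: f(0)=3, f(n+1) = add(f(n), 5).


f(0) = 3
f(1) = add(f(0), 5) = add(3, 5) = 8
f(2) = add(f(1), 5) = add(8, 5) = 13
f(3) = add(f(2), 5) = add(13, 5) = 18
f(4) = add(f(3), 5) = add(18, 5) = 23
f(5) = add(f(4), 5) = add(23, 5) = 28
f(6) = add(f(5), 5) = add(28, 5) = 33
f(7) = add(f(6), 5) = add(33, 5) = 38


38


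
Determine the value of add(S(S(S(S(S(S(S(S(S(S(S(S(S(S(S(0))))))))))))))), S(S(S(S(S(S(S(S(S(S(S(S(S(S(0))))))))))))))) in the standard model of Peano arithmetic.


add(S^15(0), S^14(0)):
S^15(0) = 15
S^14(0) = 14
15 + 14 = 29

29


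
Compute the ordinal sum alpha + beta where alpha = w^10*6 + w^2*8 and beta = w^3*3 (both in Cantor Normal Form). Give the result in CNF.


Ordinal addition (w^10*6 + w^2*8) + w^3*3:
alpha's leading term has exponent 10 > beta's exponent 3, so it survives.
alpha's tail term has exponent 2 < beta's exponent 3, so it is absorbed by beta.
In ordinal addition, any term followed by a strictly larger-exponent term is absorbed.
Result = w^10*6 + w^3*3

w^10*6 + w^3*3


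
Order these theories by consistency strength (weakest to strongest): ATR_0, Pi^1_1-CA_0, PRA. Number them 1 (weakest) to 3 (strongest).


Ordering by consistency strength:
1. PRA
2. ATR_0
3. Pi^1_1-CA_0


ATR_0=2, Pi^1_1-CA_0=3, PRA=1


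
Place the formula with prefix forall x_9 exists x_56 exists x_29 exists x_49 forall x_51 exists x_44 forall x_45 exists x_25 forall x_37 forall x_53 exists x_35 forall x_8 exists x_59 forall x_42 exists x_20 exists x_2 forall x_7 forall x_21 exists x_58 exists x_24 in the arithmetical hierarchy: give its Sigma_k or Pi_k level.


Leading quantifier is forall, so the class is Pi.
Number of quantifier blocks = alternations + 1 = 13 + 1 = 14.
Classification: Pi_14

Pi_14


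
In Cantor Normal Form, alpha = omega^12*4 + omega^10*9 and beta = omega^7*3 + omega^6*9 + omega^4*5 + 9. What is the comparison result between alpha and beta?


Compare term by term from highest exponent:
alpha = omega^12*4 + omega^10*9
beta = omega^7*3 + omega^6*9 + omega^4*5 + 9
Term 1: alpha has omega^12*4, beta has omega^7*3
Term 2: alpha has omega^10*9, beta has omega^6*9
Term 3: alpha has omega^0*0, beta has omega^4*5
Term 4: alpha has omega^0*0, beta has omega^0*9
Result: alpha > beta

alpha > beta


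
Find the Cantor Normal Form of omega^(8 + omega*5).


omega^(8 + omega*5):
In ordinal addition a term is absorbed by a following term of strictly larger exponent: 0 < 1, so 8 + omega*5 = omega*5.
omega raised to a CNF ordinal is a single CNF term: Result = omega^(omega*5)

omega^(omega*5)


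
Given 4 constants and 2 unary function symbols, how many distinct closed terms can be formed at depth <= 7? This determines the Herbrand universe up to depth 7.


Herbrand terms by depth:
Depth 0: 4 constants
Depth 1: 8 new terms (running total: 12)
Depth 2: 16 new terms (running total: 28)
Depth 3: 32 new terms (running total: 60)
Depth 4: 64 new terms (running total: 124)
Depth 5: 128 new terms (running total: 252)
Depth 6: 256 new terms (running total: 508)
Depth 7: 512 new terms (running total: 1020)
Total distinct ground terms = 1020

1020


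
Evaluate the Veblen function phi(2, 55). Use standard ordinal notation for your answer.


phi(2, 55):
phi(2, beta) = zeta_beta (the beta-th zeta number, fixed point of epsilon).
phi(2, 55) = zeta_55

zeta_55


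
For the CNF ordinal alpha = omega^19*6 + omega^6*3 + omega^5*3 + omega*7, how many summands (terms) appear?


CNF: omega^19*6 + omega^6*3 + omega^5*3 + omega*7
Count the summands separated by '+':
  term 1: omega^19*6
  term 2: omega^6*3
  term 3: omega^5*3
  term 4: omega*7
Total terms = 4

4


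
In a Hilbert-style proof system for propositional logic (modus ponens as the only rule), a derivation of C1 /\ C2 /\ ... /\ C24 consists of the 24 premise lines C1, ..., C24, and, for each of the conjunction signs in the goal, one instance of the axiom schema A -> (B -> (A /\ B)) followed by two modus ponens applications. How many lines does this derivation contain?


Conjoining 24 premises:
- 24 premise lines
- the goal has 23 conjunction signs; each costs 1 axiom instance + 2 MP = 3 lines: 3 * 23 = 69
Total = 24 + 69 = 93 lines.

93


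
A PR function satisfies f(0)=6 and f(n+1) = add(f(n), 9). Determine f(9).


f(0) = 6
f(1) = add(f(0), 9) = add(6, 9) = 15
f(2) = add(f(1), 9) = add(15, 9) = 24
f(3) = add(f(2), 9) = add(24, 9) = 33
f(4) = add(f(3), 9) = add(33, 9) = 42
f(5) = add(f(4), 9) = add(42, 9) = 51
f(6) = add(f(5), 9) = add(51, 9) = 60
f(7) = add(f(6), 9) = add(60, 9) = 69
f(8) = add(f(7), 9) = add(69, 9) = 78
f(9) = add(f(8), 9) = add(78, 9) = 87


87


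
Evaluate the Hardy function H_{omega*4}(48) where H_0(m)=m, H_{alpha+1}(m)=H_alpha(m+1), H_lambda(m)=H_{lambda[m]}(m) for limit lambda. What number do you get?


H_{omega*4}(48):
For the Hardy hierarchy, H_{omega*k}(n) = 2^k * n.
2^4 = 16.
16 * 48 = 768

768


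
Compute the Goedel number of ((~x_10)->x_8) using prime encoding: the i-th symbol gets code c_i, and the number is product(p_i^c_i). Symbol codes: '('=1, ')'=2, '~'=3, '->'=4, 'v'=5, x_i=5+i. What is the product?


Formula: ((~x_10)->x_8)
Symbol codes: [1, 1, 3, 15, 2, 4, 13, 2]
Primes: [2, 3, 5, 7, 11, 13, 17, 19]
p_1^1 = 2^1 = 2
p_2^1 = 3^1 = 3
p_3^3 = 5^3 = 125
p_4^15 = 7^15 = 4747561509943
p_5^2 = 11^2 = 121
p_6^4 = 13^4 = 28561
p_7^13 = 17^13 = 9904578032905937
p_8^2 = 19^2 = 361
Product = 43998089921406291175963225229892853673250

43998089921406291175963225229892853673250


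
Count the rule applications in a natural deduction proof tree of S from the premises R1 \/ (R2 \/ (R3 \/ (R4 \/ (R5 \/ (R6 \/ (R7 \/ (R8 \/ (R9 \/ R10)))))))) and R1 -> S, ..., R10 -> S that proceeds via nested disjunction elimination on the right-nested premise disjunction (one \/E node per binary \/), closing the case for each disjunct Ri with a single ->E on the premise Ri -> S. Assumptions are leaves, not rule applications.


The premise R1 \/ (R2 \/ (R3 \/ (R4 \/ (R5 \/ (R6 \/ (R7 \/ (R8 \/ (R9 \/ R10)))))))) contains 10 disjuncts, hence 9 binary \/ connectives.
- Each binary \/ is eliminated once: 9 \/E nodes.
- Each of the 10 cases Ri derives S by one ->E with Ri -> S: 10 ->E nodes.
Total = 9 + 10 = 19

19


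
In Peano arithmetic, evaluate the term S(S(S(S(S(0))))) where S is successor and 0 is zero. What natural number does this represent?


Counting successors applied to 0:
5 applications of S to 0 = 5

5


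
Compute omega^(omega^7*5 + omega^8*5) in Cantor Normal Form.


omega^(omega^7*5 + omega^8*5):
In ordinal addition a term is absorbed by a following term of strictly larger exponent: 7 < 8, so omega^7*5 + omega^8*5 = omega^8*5.
omega raised to a CNF ordinal is a single CNF term: Result = omega^(omega^8*5)

omega^(omega^8*5)


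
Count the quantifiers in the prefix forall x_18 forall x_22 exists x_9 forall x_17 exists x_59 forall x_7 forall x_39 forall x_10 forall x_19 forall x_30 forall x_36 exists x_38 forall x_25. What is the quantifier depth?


Quantifier prefix has 13 quantifier symbols.
Quantifier depth = 13

13


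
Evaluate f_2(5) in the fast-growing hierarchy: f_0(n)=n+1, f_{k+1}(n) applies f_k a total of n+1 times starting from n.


f_2(5) = f_1^6(5)
f_1(m) = 2m + 1.
Iterating: f_1^k(n) = 2^k*(n+1) - 1.
f_2(5) = 2^6*(5+1) - 1 = 64*6 - 1 = 383

383


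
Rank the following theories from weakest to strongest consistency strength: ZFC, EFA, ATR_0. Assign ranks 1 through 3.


Ordering by consistency strength:
1. EFA
2. ATR_0
3. ZFC


ZFC=3, EFA=1, ATR_0=2


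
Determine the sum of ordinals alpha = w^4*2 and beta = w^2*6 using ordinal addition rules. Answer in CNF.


Ordinal addition w^4*2 + w^2*6:
Leading exponent of alpha (4) > leading exponent of beta (2).
Since alpha's term has higher exponent than beta's leading term,
the sum is simply alpha followed by beta.
Result = w^4*2 + w^2*6

w^4*2 + w^2*6


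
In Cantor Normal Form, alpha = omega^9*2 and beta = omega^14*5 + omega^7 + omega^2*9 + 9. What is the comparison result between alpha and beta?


Compare term by term from highest exponent:
alpha = omega^9*2
beta = omega^14*5 + omega^7 + omega^2*9 + 9
Term 1: alpha has omega^9*2, beta has omega^14*5
Term 2: alpha has omega^0*0, beta has omega^7*1
Term 3: alpha has omega^0*0, beta has omega^2*9
Term 4: alpha has omega^0*0, beta has omega^0*9
Result: alpha < beta

alpha < beta


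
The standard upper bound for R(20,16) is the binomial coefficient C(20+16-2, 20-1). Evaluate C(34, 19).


R(20,16) <= C(20+16-2, 20-1) = C(34, 19)
C(34, 19) = 34! / (19! * 15!)
= 1855967520

1855967520


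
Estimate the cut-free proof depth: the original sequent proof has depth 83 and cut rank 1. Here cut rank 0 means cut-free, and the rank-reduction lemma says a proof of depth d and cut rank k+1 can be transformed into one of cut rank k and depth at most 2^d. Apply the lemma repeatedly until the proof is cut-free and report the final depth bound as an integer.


Each rank reduction sends depth d to at most 2^d; cut rank r needs r reductions.
2_0(83) = 83
2_1(83) = 2^83 = 9671406556917033397649408
Cut-free depth bound = 9671406556917033397649408

9671406556917033397649408


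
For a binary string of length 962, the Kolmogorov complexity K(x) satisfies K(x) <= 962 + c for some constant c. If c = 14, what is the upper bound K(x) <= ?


K(x) <= |x| + c = 962 + 14 = 976

976


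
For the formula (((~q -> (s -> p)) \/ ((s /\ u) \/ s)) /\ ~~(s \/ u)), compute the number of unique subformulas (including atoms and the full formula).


Formula: (((~q -> (s -> p)) \/ ((s /\ u) \/ s)) /\ ~~(s \/ u))
Subformulas found:
  1. q
  2. u
  3. s
  4. p
  5. ~q
  6. (s -> p)
  7. (s /\ u)
  8. (s \/ u)
  9. ~(s \/ u)
  10. ~~(s \/ u)
  11. ((s /\ u) \/ s)
  12. (~q -> (s -> p))
  13. ((~q -> (s -> p)) \/ ((s /\ u) \/ s))
  14. (((~q -> (s -> p)) \/ ((s /\ u) \/ s)) /\ ~~(s \/ u))
Total distinct subformulas = 14

14


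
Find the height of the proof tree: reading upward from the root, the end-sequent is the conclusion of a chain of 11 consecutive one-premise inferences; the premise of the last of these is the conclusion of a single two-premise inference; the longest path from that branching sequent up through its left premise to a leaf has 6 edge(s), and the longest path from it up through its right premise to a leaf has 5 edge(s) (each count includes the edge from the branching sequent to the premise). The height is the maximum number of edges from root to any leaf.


Longest path through the left premise: 6 edges (measured from the branching sequent)
Longest path through the right premise: 5 edges
Height of the subtree rooted at the branching sequent: max(6, 5) = 6
The branching sequent sits 11 edges above the root (the chain of one-premise inferences), so height = 6 + 11 = 17

17


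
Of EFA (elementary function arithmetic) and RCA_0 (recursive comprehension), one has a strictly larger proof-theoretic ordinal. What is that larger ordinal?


Proof-theoretic ordinal of EFA (elementary function arithmetic): omega^3
Proof-theoretic ordinal of RCA_0 (recursive comprehension): omega^omega
Comparing: omega^3 < omega^omega.
The larger ordinal is omega^omega (from RCA_0 (recursive comprehension)).

omega^omega


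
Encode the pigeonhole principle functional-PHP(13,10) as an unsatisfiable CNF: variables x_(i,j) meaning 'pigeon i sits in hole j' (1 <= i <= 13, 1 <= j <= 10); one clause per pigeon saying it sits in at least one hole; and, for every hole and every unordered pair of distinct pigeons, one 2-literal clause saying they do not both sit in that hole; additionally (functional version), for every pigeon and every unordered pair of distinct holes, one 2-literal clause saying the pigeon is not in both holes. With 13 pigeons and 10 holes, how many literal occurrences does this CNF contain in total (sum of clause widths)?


functional-PHP(13,10): 13 pigeons, 10 holes, 13*10 = 130 variables.
- pigeon clauses: one per pigeon -> 13 clauses of width 10 -> 130 literals
- hole clauses: 10 holes * C(13,2) = 10 * 78 -> 780 clauses of width 2 -> 1560 literals
- functional clauses: 13 pigeons * C(10,2) = 13 * 45 -> 585 clauses of width 2 -> 1170 literals
Total literal occurrences = 130 + 1560 + 1170 = 2860

2860


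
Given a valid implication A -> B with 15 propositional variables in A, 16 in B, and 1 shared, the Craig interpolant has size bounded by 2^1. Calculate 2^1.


Shared atoms = 1
Craig interpolant size bound = 2^1
= 2

2


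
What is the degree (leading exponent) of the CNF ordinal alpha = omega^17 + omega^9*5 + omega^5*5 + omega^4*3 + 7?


CNF: omega^17 + omega^9*5 + omega^5*5 + omega^4*3 + 7
The leading term is omega^17, which has exponent 17.

17


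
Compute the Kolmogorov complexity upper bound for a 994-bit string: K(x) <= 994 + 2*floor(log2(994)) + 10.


floor(log2(994)) = 9
2 * 9 = 18
K(x) <= 994 + 18 + 10 = 1022

1022


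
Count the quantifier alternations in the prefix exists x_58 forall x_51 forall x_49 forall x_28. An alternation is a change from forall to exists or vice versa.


Walk the prefix and count type changes:
  position 1: exists -> forall <-- alternation
  position 2: forall -> forall
  position 3: forall -> forall
Total alternations = 1

1


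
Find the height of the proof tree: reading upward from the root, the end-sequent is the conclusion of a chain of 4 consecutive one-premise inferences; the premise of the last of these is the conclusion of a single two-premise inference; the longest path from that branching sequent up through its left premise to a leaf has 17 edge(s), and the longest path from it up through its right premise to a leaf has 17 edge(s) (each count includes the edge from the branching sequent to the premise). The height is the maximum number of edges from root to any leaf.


Longest path through the left premise: 17 edges (measured from the branching sequent)
Longest path through the right premise: 17 edges
Height of the subtree rooted at the branching sequent: max(17, 17) = 17
The branching sequent sits 4 edges above the root (the chain of one-premise inferences), so height = 17 + 4 = 21

21


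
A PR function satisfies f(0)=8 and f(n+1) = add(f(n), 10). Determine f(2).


f(0) = 8
f(1) = add(f(0), 10) = add(8, 10) = 18
f(2) = add(f(1), 10) = add(18, 10) = 28


28


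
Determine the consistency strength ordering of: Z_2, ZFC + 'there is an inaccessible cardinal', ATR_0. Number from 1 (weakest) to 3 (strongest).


Ordering by consistency strength:
1. ATR_0
2. Z_2
3. ZFC + 'there is an inaccessible cardinal'


Z_2=2, ZFC + 'there is an inaccessible cardinal'=3, ATR_0=1


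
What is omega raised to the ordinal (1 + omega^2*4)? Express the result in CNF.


omega^(1 + omega^2*4):
In ordinal addition a term is absorbed by a following term of strictly larger exponent: 0 < 2, so 1 + omega^2*4 = omega^2*4.
omega raised to a CNF ordinal is a single CNF term: Result = omega^(omega^2*4)

omega^(omega^2*4)


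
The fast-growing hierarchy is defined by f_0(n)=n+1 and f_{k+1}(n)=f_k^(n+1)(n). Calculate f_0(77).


f_0(77) = 77 + 1 = 78

78
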